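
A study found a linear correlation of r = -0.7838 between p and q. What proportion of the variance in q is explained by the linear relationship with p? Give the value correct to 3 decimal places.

r² = (-0.7838)² = 0.614

0.614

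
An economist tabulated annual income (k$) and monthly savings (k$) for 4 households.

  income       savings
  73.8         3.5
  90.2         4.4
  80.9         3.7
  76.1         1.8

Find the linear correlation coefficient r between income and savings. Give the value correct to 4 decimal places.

n = 4, Σx = 321, Σy = 13.4, Σx² = 25918.5, Σy² = 48.54, Σxy = 1091.49
nΣxy − ΣxΣy = 4365.96 − 4301.4 = 64.56
nΣx² − (Σx)² = 103674 − 103041 = 633; nΣy² − (Σy)² = 194.16 − 179.56 = 14.6
r = 64.56 / √(633 × 14.6) = 64.56 / 96.1343 ≈ 0.6716

0.6716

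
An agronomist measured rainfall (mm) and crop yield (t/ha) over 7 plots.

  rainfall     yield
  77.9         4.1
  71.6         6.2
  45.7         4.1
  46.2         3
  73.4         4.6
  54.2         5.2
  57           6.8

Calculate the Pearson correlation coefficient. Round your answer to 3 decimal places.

n = 7, Σx = 426, Σy = 34, Σx² = 26992.1, Σy² = 175.5, Σxy = 2096.36
nΣxy − ΣxΣy = 14674.52 − 14484 = 190.52
nΣx² − (Σx)² = 188944.7 − 181476 = 7468.7; nΣy² − (Σy)² = 1228.5 − 1156 = 72.5
r = 190.52 / √(7468.7 × 72.5) = 190.52 / 735.8538 ≈ 0.259

0.259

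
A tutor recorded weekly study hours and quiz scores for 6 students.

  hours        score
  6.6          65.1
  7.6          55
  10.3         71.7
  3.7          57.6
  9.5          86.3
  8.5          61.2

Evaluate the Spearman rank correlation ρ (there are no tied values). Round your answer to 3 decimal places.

Rank hours: 2, 3, 6, 1, 5, 4
Rank score: 4, 1, 5, 2, 6, 3
d = rank(hours) − rank(score): -2, 2, 1, -1, -1, 1; Σd² = 12
ρ = 1 − 6Σd² / [n(n²−1)] = 1 − 6×12 / (6×35) = 1 − 72/210 ≈ 0.657

0.657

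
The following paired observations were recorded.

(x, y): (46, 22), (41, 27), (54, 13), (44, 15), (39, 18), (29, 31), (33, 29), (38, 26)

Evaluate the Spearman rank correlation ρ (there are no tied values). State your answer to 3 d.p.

Rank x: 7, 5, 8, 6, 4, 1, 2, 3
Rank y: 4, 6, 1, 2, 3, 8, 7, 5
d = rank(x) − rank(y): 3, -1, 7, 4, 1, -7, -5, -2; Σd² = 154
ρ = 1 − 6Σd² / [n(n²−1)] = 1 − 6×154 / (8×63) = 1 − 924/504 ≈ -0.833

-0.833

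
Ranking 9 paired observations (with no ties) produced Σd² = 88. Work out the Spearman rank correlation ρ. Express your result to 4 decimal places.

ρ = 1 − 6Σd² / [n(n²−1)] = 1 − 6×88 / (9×80)
  = 1 − 528/720 = 1 − 0.73333 ≈ 0.2667

0.2667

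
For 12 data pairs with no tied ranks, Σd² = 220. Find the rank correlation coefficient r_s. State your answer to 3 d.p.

ρ = 1 − 6Σd² / [n(n²−1)] = 1 − 6×220 / (12×143)
  = 1 − 1320/1716 = 1 − 0.7692 ≈ 0.231

0.231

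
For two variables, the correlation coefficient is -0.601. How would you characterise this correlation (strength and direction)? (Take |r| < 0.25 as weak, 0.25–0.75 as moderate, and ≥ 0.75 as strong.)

moderate negative

r = -0.601 < 0 so the relationship is negative.
|r| = 0.601, which falls in the moderate range.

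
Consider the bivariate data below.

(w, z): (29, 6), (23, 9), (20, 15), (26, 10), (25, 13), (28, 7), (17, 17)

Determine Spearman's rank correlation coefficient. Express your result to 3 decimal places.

Rank w: 7, 3, 2, 5, 4, 6, 1
Rank z: 1, 3, 6, 4, 5, 2, 7
d = rank(w) − rank(z): 6, 0, -4, 1, -1, 4, -6; Σd² = 106
ρ = 1 − 6Σd² / [n(n²−1)] = 1 − 6×106 / (7×48) = 1 − 636/336 ≈ -0.893

-0.893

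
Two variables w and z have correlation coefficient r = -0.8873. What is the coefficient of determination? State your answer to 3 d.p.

r² = (-0.8873)² = 0.787

0.787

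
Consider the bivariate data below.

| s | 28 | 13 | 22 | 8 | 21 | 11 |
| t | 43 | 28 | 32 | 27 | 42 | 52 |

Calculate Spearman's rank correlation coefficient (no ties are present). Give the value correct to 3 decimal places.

0.371

Rank s: 6, 3, 5, 1, 4, 2
Rank t: 5, 2, 3, 1, 4, 6
d = rank(s) − rank(t): 1, 1, 2, 0, 0, -4; Σd² = 22
ρ = 1 − 6Σd² / [n(n²−1)] = 1 − 6×22 / (6×35) = 1 − 132/210 ≈ 0.371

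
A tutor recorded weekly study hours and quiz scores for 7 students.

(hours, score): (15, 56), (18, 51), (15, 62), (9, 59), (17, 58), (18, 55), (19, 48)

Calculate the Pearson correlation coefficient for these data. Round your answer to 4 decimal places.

-0.6308

n = 7, Σx = 111, Σy = 389, Σx² = 1829, Σy² = 21755, Σxy = 6107
nΣxy − ΣxΣy = 42749 − 43179 = -430
nΣx² − (Σx)² = 12803 − 12321 = 482; nΣy² − (Σy)² = 152285 − 151321 = 964
r = -430 / √(482 × 964) = -430 / 681.6509 ≈ -0.6308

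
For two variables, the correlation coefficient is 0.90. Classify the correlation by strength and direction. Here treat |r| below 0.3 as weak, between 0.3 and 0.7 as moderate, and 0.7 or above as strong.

strong positive

r = 0.90 > 0 so the relationship is positive.
|r| = 0.90, which falls in the strong range.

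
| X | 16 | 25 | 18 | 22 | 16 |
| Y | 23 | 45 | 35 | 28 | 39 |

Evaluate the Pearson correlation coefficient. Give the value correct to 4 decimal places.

n = 5, ΣX = 97, ΣY = 170, ΣX² = 1945, ΣY² = 6084, ΣXY = 3363
nΣXY − ΣXΣY = 16815 − 16490 = 325
nΣX² − (ΣX)² = 9725 − 9409 = 316; nΣY² − (ΣY)² = 30420 − 28900 = 1520
r = 325 / √(316 × 1520) = 325 / 693.0512 ≈ 0.4689

0.4689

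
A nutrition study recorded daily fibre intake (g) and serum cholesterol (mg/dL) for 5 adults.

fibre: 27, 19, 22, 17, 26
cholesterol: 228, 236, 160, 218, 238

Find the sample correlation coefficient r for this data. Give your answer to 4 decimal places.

0.1397

n = 5, Σx = 111, Σy = 1080, Σx² = 2539, Σy² = 237448, Σxy = 24054
nΣxy − ΣxΣy = 120270 − 119880 = 390
nΣx² − (Σx)² = 12695 − 12321 = 374; nΣy² − (Σy)² = 1187240 − 1166400 = 20840
r = 390 / √(374 × 20840) = 390 / 2791.8023 ≈ 0.1397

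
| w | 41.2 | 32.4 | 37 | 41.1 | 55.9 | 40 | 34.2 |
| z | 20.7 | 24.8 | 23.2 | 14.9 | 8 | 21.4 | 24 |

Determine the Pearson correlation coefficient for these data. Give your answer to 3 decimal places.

n = 7, Σw = 281.8, Σz = 137, Σw² = 11699.86, Σz² = 2901.74, Σwz = 5251.15
nΣwz − ΣwΣz = 36758.05 − 38606.6 = -1848.55
nΣw² − (Σw)² = 81899.02 − 79411.24 = 2487.78; nΣz² − (Σz)² = 20312.18 − 18769 = 1543.18
r = -1848.55 / √(2487.78 × 1543.18) = -1848.55 / 1959.3602 ≈ -0.943

-0.943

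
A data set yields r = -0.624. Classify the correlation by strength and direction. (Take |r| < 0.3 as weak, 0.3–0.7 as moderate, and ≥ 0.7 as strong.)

r = -0.624 < 0 so the relationship is negative.
|r| = 0.624, which falls in the moderate range.

moderate negative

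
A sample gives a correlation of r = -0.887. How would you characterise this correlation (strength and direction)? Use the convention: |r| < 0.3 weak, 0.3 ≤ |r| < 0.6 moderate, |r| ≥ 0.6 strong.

r = -0.887 < 0 so the relationship is negative.
|r| = 0.887, which falls in the strong range.

strong negative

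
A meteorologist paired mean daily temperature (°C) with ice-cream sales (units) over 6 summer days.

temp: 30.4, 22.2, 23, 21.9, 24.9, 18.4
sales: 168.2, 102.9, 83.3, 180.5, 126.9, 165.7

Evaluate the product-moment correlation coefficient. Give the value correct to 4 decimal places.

n = 6, Σx = 140.8, Σy = 827.5, Σx² = 3384.18, Σy² = 121958.89, Σxy = 19475.2
nΣxy − ΣxΣy = 116851.2 − 116512 = 339.2
nΣx² − (Σx)² = 20305.08 − 19824.64 = 480.44; nΣy² − (Σy)² = 731753.34 − 684756.25 = 46997.09
r = 339.2 / √(480.44 × 46997.09) = 339.2 / 4751.7662 ≈ 0.0714

0.0714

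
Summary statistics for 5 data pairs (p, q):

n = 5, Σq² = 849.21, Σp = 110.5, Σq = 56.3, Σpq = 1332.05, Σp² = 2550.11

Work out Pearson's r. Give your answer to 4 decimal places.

0.5758

r = (nΣpq − ΣpΣq) / √[(nΣp² − (Σp)²)(nΣq² − (Σq)²)]
Numerator: 5×1332.05 − 110.5×56.3 = 439.1
Denominator: √[(12750.55 − 12210.25)(4246.05 − 3169.69)] = √[540.3 × 1076.36] = 762.5990
r = 439.1 / 762.5990 ≈ 0.5758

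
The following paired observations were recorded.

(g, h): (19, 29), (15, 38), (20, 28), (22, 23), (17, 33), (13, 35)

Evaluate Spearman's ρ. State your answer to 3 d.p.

Rank g: 4, 2, 5, 6, 3, 1
Rank h: 3, 6, 2, 1, 4, 5
d = rank(g) − rank(h): 1, -4, 3, 5, -1, -4; Σd² = 68
ρ = 1 − 6Σd² / [n(n²−1)] = 1 − 6×68 / (6×35) = 1 − 408/210 ≈ -0.943

-0.943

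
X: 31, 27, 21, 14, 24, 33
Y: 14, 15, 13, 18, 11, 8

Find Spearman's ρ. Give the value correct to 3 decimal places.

-0.543

Rank X: 5, 4, 2, 1, 3, 6
Rank Y: 4, 5, 3, 6, 2, 1
d = rank(X) − rank(Y): 1, -1, -1, -5, 1, 5; Σd² = 54
ρ = 1 − 6Σd² / [n(n²−1)] = 1 − 6×54 / (6×35) = 1 − 324/210 ≈ -0.543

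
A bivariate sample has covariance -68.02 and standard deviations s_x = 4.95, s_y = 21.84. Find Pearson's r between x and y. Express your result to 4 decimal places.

r = Cov(x,y) / (s_x · s_y) = -68.02 / (4.95 × 21.84)
  = -68.02 / 108.1080 ≈ -0.6292

-0.6292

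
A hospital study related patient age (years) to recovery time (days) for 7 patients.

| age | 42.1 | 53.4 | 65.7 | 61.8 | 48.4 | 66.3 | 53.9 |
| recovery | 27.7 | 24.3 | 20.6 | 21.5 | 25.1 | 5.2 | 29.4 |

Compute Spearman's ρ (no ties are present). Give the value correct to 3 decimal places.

Rank age: 1, 3, 6, 5, 2, 7, 4
Rank recovery: 6, 4, 2, 3, 5, 1, 7
d = rank(age) − rank(recovery): -5, -1, 4, 2, -3, 6, -3; Σd² = 100
ρ = 1 − 6Σd² / [n(n²−1)] = 1 − 6×100 / (7×48) = 1 − 600/336 ≈ -0.786

-0.786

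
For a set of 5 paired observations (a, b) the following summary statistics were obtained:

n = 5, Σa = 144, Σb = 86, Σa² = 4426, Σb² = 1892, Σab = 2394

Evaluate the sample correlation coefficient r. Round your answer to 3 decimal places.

-0.244

r = (nΣab − ΣaΣb) / √[(nΣa² − (Σa)²)(nΣb² − (Σb)²)]
Numerator: 5×2394 − 144×86 = -414
Denominator: √[(22130 − 20736)(9460 − 7396)] = √[1394 × 2064] = 1696.2358
r = -414 / 1696.2358 ≈ -0.244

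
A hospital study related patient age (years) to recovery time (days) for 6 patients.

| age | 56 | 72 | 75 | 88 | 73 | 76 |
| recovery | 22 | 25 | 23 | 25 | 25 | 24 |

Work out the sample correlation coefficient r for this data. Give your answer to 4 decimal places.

n = 6, Σx = 440, Σy = 144, Σx² = 32794, Σy² = 3464, Σxy = 10606
nΣxy − ΣxΣy = 63636 − 63360 = 276
nΣx² − (Σx)² = 196764 − 193600 = 3164; nΣy² − (Σy)² = 20784 − 20736 = 48
r = 276 / √(3164 × 48) = 276 / 389.7076 ≈ 0.7082

0.7082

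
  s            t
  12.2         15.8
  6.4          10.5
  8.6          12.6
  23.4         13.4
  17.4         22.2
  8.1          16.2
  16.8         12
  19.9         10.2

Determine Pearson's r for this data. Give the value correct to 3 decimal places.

n = 8, Σs = 112.8, Σt = 112.9, Σs² = 1857.94, Σt² = 1701.53, Σst = 1603.96
nΣst − ΣsΣt = 12831.68 − 12735.12 = 96.56
nΣs² − (Σs)² = 14863.52 − 12723.84 = 2139.68; nΣt² − (Σt)² = 13612.24 − 12746.41 = 865.83
r = 96.56 / √(2139.68 × 865.83) = 96.56 / 1361.1022 ≈ 0.071

0.071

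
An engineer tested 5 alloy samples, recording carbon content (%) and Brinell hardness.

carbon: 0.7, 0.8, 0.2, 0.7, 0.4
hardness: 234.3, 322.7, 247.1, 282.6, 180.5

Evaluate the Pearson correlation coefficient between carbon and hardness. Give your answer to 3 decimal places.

n = 5, Σx = 2.8, Σy = 1267.2, Σx² = 1.82, Σy² = 332533.2, Σxy = 741.61
nΣxy − ΣxΣy = 3708.05 − 3548.16 = 159.89
nΣx² − (Σx)² = 9.1 − 7.84 = 1.26; nΣy² − (Σy)² = 1662666 − 1605795.84 = 56870.16
r = 159.89 / √(1.26 × 56870.16) = 159.89 / 267.6871 ≈ 0.597

0.597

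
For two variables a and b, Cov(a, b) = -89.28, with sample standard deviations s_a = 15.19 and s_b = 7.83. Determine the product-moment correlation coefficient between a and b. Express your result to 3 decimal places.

r = Cov(a,b) / (s_a · s_b) = -89.28 / (15.19 × 7.83)
  = -89.28 / 118.9377 ≈ -0.751

-0.751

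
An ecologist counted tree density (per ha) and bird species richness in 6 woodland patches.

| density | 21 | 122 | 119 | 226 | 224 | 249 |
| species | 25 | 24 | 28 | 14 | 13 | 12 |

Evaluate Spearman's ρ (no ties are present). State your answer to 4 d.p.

-0.8857

Rank density: 1, 3, 2, 5, 4, 6
Rank species: 5, 4, 6, 3, 2, 1
d = rank(density) − rank(species): -4, -1, -4, 2, 2, 5; Σd² = 66
ρ = 1 − 6Σd² / [n(n²−1)] = 1 − 6×66 / (6×35) = 1 − 396/210 ≈ -0.8857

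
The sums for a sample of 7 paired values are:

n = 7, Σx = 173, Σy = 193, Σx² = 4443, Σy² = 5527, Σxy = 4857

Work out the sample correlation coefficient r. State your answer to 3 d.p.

r = (nΣxy − ΣxΣy) / √[(nΣx² − (Σx)²)(nΣy² − (Σy)²)]
Numerator: 7×4857 − 173×193 = 610
Denominator: √[(31101 − 29929)(38689 − 37249)] = √[1172 × 1440] = 1299.1074
r = 610 / 1299.1074 ≈ 0.470

0.470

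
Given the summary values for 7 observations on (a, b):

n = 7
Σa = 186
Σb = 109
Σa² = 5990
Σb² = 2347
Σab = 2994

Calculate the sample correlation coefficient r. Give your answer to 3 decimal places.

0.118

r = (nΣab − ΣaΣb) / √[(nΣa² − (Σa)²)(nΣb² − (Σb)²)]
Numerator: 7×2994 − 186×109 = 684
Denominator: √[(41930 − 34596)(16429 − 11881)] = √[7334 × 4548] = 5775.3815
r = 684 / 5775.3815 ≈ 0.118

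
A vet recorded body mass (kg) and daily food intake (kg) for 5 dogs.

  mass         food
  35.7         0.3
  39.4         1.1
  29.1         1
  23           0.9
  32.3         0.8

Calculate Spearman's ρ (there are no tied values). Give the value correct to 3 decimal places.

Rank mass: 4, 5, 2, 1, 3
Rank food: 1, 5, 4, 3, 2
d = rank(mass) − rank(food): 3, 0, -2, -2, 1; Σd² = 18
ρ = 1 − 6Σd² / [n(n²−1)] = 1 − 6×18 / (5×24) = 1 − 108/120 ≈ 0.100

0.100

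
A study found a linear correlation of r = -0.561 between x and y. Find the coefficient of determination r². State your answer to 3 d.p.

0.315

r² = (-0.561)² = 0.315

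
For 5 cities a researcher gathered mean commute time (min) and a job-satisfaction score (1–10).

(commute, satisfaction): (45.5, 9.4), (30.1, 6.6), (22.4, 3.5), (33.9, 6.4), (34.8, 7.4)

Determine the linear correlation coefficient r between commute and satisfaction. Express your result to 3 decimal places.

0.968

n = 5, Σx = 166.7, Σy = 33.3, Σx² = 5838.27, Σy² = 239.89, Σxy = 1179.24
nΣxy − ΣxΣy = 5896.2 − 5551.11 = 345.09
nΣx² − (Σx)² = 29191.35 − 27788.89 = 1402.46; nΣy² − (Σy)² = 1199.45 − 1108.89 = 90.56
r = 345.09 / √(1402.46 × 90.56) = 345.09 / 356.3801 ≈ 0.968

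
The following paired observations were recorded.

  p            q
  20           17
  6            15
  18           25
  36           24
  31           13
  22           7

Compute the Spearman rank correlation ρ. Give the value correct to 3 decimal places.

-0.143

Rank p: 3, 1, 2, 6, 5, 4
Rank q: 4, 3, 6, 5, 2, 1
d = rank(p) − rank(q): -1, -2, -4, 1, 3, 3; Σd² = 40
ρ = 1 − 6Σd² / [n(n²−1)] = 1 − 6×40 / (6×35) = 1 − 240/210 ≈ -0.143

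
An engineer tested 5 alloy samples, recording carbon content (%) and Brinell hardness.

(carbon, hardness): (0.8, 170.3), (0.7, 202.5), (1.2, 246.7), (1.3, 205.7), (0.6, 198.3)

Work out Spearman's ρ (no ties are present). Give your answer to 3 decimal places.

Rank carbon: 3, 2, 4, 5, 1
Rank hardness: 1, 3, 5, 4, 2
d = rank(carbon) − rank(hardness): 2, -1, -1, 1, -1; Σd² = 8
ρ = 1 − 6Σd² / [n(n²−1)] = 1 − 6×8 / (5×24) = 1 − 48/120 ≈ 0.600

0.600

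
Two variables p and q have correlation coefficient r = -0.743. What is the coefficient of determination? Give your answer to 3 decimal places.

0.552

r² = (-0.743)² = 0.552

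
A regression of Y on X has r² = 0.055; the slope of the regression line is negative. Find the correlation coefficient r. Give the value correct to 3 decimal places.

-0.235

|r| = √0.055 = 0.235
The association is negative, so r = −0.235.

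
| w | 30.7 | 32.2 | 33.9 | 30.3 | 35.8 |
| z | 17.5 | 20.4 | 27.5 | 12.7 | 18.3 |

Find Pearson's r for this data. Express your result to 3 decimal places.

n = 5, Σw = 162.9, Σz = 96.4, Σw² = 5328.27, Σz² = 1974.84, Σwz = 3166.33
nΣwz − ΣwΣz = 15831.65 − 15703.56 = 128.09
nΣw² − (Σw)² = 26641.35 − 26536.41 = 104.94; nΣz² − (Σz)² = 9874.2 − 9292.96 = 581.24
r = 128.09 / √(104.94 × 581.24) = 128.09 / 246.9723 ≈ 0.519

0.519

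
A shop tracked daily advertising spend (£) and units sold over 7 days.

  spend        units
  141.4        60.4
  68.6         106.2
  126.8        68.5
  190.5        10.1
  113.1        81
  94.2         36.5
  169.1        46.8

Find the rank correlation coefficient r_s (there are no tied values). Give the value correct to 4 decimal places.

-0.6429

Rank spend: 5, 1, 4, 7, 3, 2, 6
Rank units: 4, 7, 5, 1, 6, 2, 3
d = rank(spend) − rank(units): 1, -6, -1, 6, -3, 0, 3; Σd² = 92
ρ = 1 − 6Σd² / [n(n²−1)] = 1 − 6×92 / (7×48) = 1 − 552/336 ≈ -0.6429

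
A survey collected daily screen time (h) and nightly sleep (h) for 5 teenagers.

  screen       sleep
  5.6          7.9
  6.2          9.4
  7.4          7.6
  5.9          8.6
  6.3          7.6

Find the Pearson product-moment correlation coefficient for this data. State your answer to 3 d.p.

-0.343

n = 5, Σx = 31.4, Σy = 41.1, Σx² = 199.06, Σy² = 340.25, Σxy = 257.38
nΣxy − ΣxΣy = 1286.9 − 1290.54 = -3.64
nΣx² − (Σx)² = 995.3 − 985.96 = 9.34; nΣy² − (Σy)² = 1701.25 − 1689.21 = 12.04
r = -3.64 / √(9.34 × 12.04) = -3.64 / 10.6044 ≈ -0.343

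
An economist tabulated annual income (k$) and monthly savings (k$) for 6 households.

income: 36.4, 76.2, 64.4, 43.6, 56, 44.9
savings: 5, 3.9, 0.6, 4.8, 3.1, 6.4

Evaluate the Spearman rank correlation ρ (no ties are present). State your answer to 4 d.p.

Rank income: 1, 6, 5, 2, 4, 3
Rank savings: 5, 3, 1, 4, 2, 6
d = rank(income) − rank(savings): -4, 3, 4, -2, 2, -3; Σd² = 58
ρ = 1 − 6Σd² / [n(n²−1)] = 1 − 6×58 / (6×35) = 1 − 348/210 ≈ -0.6571

-0.6571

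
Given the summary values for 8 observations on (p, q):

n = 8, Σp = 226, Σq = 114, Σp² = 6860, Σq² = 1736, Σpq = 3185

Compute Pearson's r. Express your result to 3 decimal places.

r = (nΣpq − ΣpΣq) / √[(nΣp² − (Σp)²)(nΣq² − (Σq)²)]
Numerator: 8×3185 − 226×114 = -284
Denominator: √[(54880 − 51076)(13888 − 12996)] = √[3804 × 892] = 1842.0554
r = -284 / 1842.0554 ≈ -0.154

-0.154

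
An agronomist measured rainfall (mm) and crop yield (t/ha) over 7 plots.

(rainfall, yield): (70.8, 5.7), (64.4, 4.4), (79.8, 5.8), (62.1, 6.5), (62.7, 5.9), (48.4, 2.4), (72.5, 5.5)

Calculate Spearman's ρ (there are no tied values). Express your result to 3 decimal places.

Rank rainfall: 5, 4, 7, 2, 3, 1, 6
Rank yield: 4, 2, 5, 7, 6, 1, 3
d = rank(rainfall) − rank(yield): 1, 2, 2, -5, -3, 0, 3; Σd² = 52
ρ = 1 − 6Σd² / [n(n²−1)] = 1 − 6×52 / (7×48) = 1 − 312/336 ≈ 0.071

0.071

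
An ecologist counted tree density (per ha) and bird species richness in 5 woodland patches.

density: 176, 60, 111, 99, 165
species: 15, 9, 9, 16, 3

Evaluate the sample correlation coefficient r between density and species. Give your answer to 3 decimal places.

-0.095

n = 5, Σx = 611, Σy = 52, Σx² = 83923, Σy² = 652, Σxy = 6258
nΣxy − ΣxΣy = 31290 − 31772 = -482
nΣx² − (Σx)² = 419615 − 373321 = 46294; nΣy² − (Σy)² = 3260 − 2704 = 556
r = -482 / √(46294 × 556) = -482 / 5073.4075 ≈ -0.095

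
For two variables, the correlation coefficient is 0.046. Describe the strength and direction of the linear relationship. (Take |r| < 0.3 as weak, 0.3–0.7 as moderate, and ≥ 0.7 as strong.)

r = 0.046 > 0 so the relationship is positive.
|r| = 0.046, which falls in the weak range.

weak positive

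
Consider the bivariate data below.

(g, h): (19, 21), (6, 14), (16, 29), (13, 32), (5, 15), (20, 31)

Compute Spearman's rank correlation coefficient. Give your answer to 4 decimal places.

0.5429

Rank g: 5, 2, 4, 3, 1, 6
Rank h: 3, 1, 4, 6, 2, 5
d = rank(g) − rank(h): 2, 1, 0, -3, -1, 1; Σd² = 16
ρ = 1 − 6Σd² / [n(n²−1)] = 1 − 6×16 / (6×35) = 1 − 96/210 ≈ 0.5429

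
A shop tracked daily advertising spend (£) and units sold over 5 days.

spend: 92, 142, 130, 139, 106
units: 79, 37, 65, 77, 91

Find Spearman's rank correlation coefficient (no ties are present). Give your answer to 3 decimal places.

-0.800

Rank spend: 1, 5, 3, 4, 2
Rank units: 4, 1, 2, 3, 5
d = rank(spend) − rank(units): -3, 4, 1, 1, -3; Σd² = 36
ρ = 1 − 6Σd² / [n(n²−1)] = 1 − 6×36 / (5×24) = 1 − 216/120 ≈ -0.800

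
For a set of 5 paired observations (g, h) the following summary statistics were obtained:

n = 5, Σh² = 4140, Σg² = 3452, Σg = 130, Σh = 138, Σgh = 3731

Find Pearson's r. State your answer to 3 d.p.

r = (nΣgh − ΣgΣh) / √[(nΣg² − (Σg)²)(nΣh² − (Σh)²)]
Numerator: 5×3731 − 130×138 = 715
Denominator: √[(17260 − 16900)(20700 − 19044)] = √[360 × 1656] = 772.1140
r = 715 / 772.1140 ≈ 0.926

0.926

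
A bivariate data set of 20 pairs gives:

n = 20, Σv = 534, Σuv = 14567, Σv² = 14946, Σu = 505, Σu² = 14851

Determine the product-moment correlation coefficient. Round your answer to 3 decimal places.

0.901

r = (nΣuv − ΣuΣv) / √[(nΣu² − (Σu)²)(nΣv² − (Σv)²)]
Numerator: 20×14567 − 505×534 = 21670
Denominator: √[(297020 − 255025)(298920 − 285156)] = √[41995 × 13764] = 24042.0294
r = 21670 / 24042.0294 ≈ 0.901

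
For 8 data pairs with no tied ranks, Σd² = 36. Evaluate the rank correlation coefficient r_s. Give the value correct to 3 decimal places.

0.571

ρ = 1 − 6Σd² / [n(n²−1)] = 1 − 6×36 / (8×63)
  = 1 − 216/504 = 1 − 0.4286 ≈ 0.571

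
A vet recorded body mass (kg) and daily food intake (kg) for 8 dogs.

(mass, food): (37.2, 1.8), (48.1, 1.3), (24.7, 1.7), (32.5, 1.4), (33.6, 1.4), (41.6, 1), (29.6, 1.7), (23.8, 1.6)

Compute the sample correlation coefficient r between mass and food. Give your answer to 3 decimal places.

n = 8, Σx = 271.1, Σy = 11.9, Σx² = 9665.91, Σy² = 18.19, Σxy = 394.02
nΣxy − ΣxΣy = 3152.16 − 3226.09 = -73.93
nΣx² − (Σx)² = 77327.28 − 73495.21 = 3832.07; nΣy² − (Σy)² = 145.52 − 141.61 = 3.91
r = -73.93 / √(3832.07 × 3.91) = -73.93 / 122.4067 ≈ -0.604

-0.604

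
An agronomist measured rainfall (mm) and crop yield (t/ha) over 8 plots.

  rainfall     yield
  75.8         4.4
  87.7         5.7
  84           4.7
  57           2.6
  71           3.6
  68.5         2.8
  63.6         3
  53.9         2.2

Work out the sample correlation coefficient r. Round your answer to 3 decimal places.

n = 8, Σx = 561.5, Σy = 29, Σx² = 40425.35, Σy² = 115.34, Σxy = 2133.19
nΣxy − ΣxΣy = 17065.52 − 16283.5 = 782.02
nΣx² − (Σx)² = 323402.8 − 315282.25 = 8120.55; nΣy² − (Σy)² = 922.72 − 841 = 81.72
r = 782.02 / √(8120.55 × 81.72) = 782.02 / 814.6234 ≈ 0.960

0.960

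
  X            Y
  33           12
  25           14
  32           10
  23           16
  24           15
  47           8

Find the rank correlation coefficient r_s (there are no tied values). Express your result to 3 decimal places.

Rank X: 5, 3, 4, 1, 2, 6
Rank Y: 3, 4, 2, 6, 5, 1
d = rank(X) − rank(Y): 2, -1, 2, -5, -3, 5; Σd² = 68
ρ = 1 − 6Σd² / [n(n²−1)] = 1 − 6×68 / (6×35) = 1 − 408/210 ≈ -0.943

-0.943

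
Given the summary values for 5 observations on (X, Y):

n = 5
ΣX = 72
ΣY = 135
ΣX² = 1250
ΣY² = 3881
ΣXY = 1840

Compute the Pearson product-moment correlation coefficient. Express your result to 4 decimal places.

r = (nΣXY − ΣXΣY) / √[(nΣX² − (ΣX)²)(nΣY² − (ΣY)²)]
Numerator: 5×1840 − 72×135 = -520
Denominator: √[(6250 − 5184)(19405 − 18225)] = √[1066 × 1180] = 1121.5525
r = -520 / 1121.5525 ≈ -0.4636

-0.4636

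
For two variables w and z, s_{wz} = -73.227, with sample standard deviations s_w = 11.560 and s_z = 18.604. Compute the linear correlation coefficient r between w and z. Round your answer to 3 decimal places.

-0.340

r = Cov(w,z) / (s_w · s_z) = -73.227 / (11.560 × 18.604)
  = -73.227 / 215.0622 ≈ -0.340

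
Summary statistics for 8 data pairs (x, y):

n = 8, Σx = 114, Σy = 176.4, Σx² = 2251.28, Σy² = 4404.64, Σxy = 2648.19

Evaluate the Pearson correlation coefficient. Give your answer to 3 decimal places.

0.237

r = (nΣxy − ΣxΣy) / √[(nΣx² − (Σx)²)(nΣy² − (Σy)²)]
Numerator: 8×2648.19 − 114×176.4 = 1075.92
Denominator: √[(18010.24 − 12996)(35237.12 − 31116.96)] = √[5014.24 × 4120.16] = 4545.2691
r = 1075.92 / 4545.2691 ≈ 0.237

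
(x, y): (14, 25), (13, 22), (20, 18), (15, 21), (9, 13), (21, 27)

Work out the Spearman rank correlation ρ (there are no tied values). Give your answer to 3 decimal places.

0.486

Rank x: 3, 2, 5, 4, 1, 6
Rank y: 5, 4, 2, 3, 1, 6
d = rank(x) − rank(y): -2, -2, 3, 1, 0, 0; Σd² = 18
ρ = 1 − 6Σd² / [n(n²−1)] = 1 − 6×18 / (6×35) = 1 − 108/210 ≈ 0.486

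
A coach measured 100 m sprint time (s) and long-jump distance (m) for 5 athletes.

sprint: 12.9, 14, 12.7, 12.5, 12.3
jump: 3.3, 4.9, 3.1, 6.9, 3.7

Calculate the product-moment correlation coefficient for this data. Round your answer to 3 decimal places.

n = 5, Σx = 64.4, Σy = 21.9, Σx² = 831.24, Σy² = 105.81, Σxy = 282.3
nΣxy − ΣxΣy = 1411.5 − 1410.36 = 1.14
nΣx² − (Σx)² = 4156.2 − 4147.36 = 8.84; nΣy² − (Σy)² = 529.05 − 479.61 = 49.44
r = 1.14 / √(8.84 × 49.44) = 1.14 / 20.9057 ≈ 0.055

0.055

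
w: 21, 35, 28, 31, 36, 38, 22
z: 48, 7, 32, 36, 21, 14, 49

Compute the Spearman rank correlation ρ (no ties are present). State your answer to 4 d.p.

Rank w: 1, 5, 3, 4, 6, 7, 2
Rank z: 6, 1, 4, 5, 3, 2, 7
d = rank(w) − rank(z): -5, 4, -1, -1, 3, 5, -5; Σd² = 102
ρ = 1 − 6Σd² / [n(n²−1)] = 1 − 6×102 / (7×48) = 1 − 612/336 ≈ -0.8214

-0.8214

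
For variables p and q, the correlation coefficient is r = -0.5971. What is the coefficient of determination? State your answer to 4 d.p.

0.3565

r² = (-0.5971)² = 0.3565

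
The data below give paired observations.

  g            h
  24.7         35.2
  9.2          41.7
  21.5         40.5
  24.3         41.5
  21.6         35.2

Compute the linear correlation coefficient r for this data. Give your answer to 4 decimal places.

-0.4699

n = 5, Σg = 101.3, Σh = 194.1, Σg² = 2214.03, Σh² = 7579.47, Σgh = 3892.6
nΣgh − ΣgΣh = 19463 − 19662.33 = -199.33
nΣg² − (Σg)² = 11070.15 − 10261.69 = 808.46; nΣh² − (Σh)² = 37897.35 − 37674.81 = 222.54
r = -199.33 / √(808.46 × 222.54) = -199.33 / 424.1635 ≈ -0.4699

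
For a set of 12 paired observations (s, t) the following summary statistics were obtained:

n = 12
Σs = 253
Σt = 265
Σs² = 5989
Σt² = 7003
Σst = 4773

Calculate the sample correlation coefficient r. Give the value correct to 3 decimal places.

-0.938

r = (nΣst − ΣsΣt) / √[(nΣs² − (Σs)²)(nΣt² − (Σt)²)]
Numerator: 12×4773 − 253×265 = -9769
Denominator: √[(71868 − 64009)(84036 − 70225)] = √[7859 × 13811] = 10418.2844
r = -9769 / 10418.2844 ≈ -0.938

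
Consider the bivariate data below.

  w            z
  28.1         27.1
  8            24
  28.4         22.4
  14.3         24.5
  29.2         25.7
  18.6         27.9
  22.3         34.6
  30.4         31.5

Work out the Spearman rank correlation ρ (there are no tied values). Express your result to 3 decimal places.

Rank w: 5, 1, 6, 2, 7, 3, 4, 8
Rank z: 5, 2, 1, 3, 4, 6, 8, 7
d = rank(w) − rank(z): 0, -1, 5, -1, 3, -3, -4, 1; Σd² = 62
ρ = 1 − 6Σd² / [n(n²−1)] = 1 − 6×62 / (8×63) = 1 − 372/504 ≈ 0.262

0.262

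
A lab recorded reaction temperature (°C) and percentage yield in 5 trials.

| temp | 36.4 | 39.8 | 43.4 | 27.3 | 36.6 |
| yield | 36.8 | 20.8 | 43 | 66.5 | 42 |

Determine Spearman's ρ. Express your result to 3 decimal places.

Rank temp: 2, 4, 5, 1, 3
Rank yield: 2, 1, 4, 5, 3
d = rank(temp) − rank(yield): 0, 3, 1, -4, 0; Σd² = 26
ρ = 1 − 6Σd² / [n(n²−1)] = 1 − 6×26 / (5×24) = 1 − 156/120 ≈ -0.300

-0.300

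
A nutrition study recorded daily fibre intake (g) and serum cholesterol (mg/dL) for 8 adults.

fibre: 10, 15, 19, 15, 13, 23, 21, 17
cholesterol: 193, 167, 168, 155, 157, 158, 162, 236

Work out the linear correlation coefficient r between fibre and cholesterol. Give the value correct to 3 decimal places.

n = 8, Σx = 133, Σy = 1396, Σx² = 2339, Σy² = 248940, Σxy = 23041
nΣxy − ΣxΣy = 184328 − 185668 = -1340
nΣx² − (Σx)² = 18712 − 17689 = 1023; nΣy² − (Σy)² = 1991520 − 1948816 = 42704
r = -1340 / √(1023 × 42704) = -1340 / 6609.5531 ≈ -0.203

-0.203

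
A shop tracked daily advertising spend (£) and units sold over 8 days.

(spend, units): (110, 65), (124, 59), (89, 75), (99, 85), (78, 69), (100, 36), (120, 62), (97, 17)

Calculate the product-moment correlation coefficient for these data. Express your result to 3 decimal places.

-0.071

n = 8, Σx = 817, Σy = 468, Σx² = 85091, Σy² = 30746, Σxy = 47627
nΣxy − ΣxΣy = 381016 − 382356 = -1340
nΣx² − (Σx)² = 680728 − 667489 = 13239; nΣy² − (Σy)² = 245968 − 219024 = 26944
r = -1340 / √(13239 × 26944) = -1340 / 18886.8106 ≈ -0.071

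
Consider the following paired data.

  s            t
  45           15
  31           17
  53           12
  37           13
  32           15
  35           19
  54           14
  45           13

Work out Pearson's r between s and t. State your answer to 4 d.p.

-0.6260

n = 8, Σs = 332, Σt = 118, Σs² = 14354, Σt² = 1778, Σst = 4805
nΣst − ΣsΣt = 38440 − 39176 = -736
nΣs² − (Σs)² = 114832 − 110224 = 4608; nΣt² − (Σt)² = 14224 − 13924 = 300
r = -736 / √(4608 × 300) = -736 / 1175.7551 ≈ -0.6260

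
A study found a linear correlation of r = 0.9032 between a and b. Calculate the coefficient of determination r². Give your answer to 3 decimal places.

r² = (0.9032)² = 0.816

0.816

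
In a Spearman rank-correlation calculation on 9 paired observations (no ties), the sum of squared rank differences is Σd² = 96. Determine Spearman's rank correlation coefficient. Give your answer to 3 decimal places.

0.200

ρ = 1 − 6Σd² / [n(n²−1)] = 1 − 6×96 / (9×80)
  = 1 − 576/720 = 1 − 0.8000 ≈ 0.200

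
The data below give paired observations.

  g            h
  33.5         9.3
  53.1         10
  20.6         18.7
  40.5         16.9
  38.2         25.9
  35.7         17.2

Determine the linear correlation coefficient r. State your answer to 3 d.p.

n = 6, Σg = 221.6, Σh = 98, Σg² = 8740.2, Σh² = 1788.44, Σgh = 3515.64
nΣgh − ΣgΣh = 21093.84 − 21716.8 = -622.96
nΣg² − (Σg)² = 52441.2 − 49106.56 = 3334.64; nΣh² − (Σh)² = 10730.64 − 9604 = 1126.64
r = -622.96 / √(3334.64 × 1126.64) = -622.96 / 1938.2824 ≈ -0.321

-0.321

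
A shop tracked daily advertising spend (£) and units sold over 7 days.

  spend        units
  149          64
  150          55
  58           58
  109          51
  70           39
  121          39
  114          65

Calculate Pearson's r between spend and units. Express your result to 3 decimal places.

n = 7, Σx = 771, Σy = 371, Σx² = 92483, Σy² = 20353, Σxy = 41568
nΣxy − ΣxΣy = 290976 − 286041 = 4935
nΣx² − (Σx)² = 647381 − 594441 = 52940; nΣy² − (Σy)² = 142471 − 137641 = 4830
r = 4935 / √(52940 × 4830) = 4935 / 15990.6285 ≈ 0.309

0.309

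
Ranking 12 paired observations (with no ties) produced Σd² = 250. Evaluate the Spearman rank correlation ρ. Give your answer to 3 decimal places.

ρ = 1 − 6Σd² / [n(n²−1)] = 1 − 6×250 / (12×143)
  = 1 − 1500/1716 = 1 − 0.8741 ≈ 0.126

0.126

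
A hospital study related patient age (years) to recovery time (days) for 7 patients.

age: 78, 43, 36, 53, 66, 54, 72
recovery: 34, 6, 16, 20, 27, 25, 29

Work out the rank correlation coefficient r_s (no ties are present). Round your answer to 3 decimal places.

0.964

Rank age: 7, 2, 1, 3, 5, 4, 6
Rank recovery: 7, 1, 2, 3, 5, 4, 6
d = rank(age) − rank(recovery): 0, 1, -1, 0, 0, 0, 0; Σd² = 2
ρ = 1 − 6Σd² / [n(n²−1)] = 1 − 6×2 / (7×48) = 1 − 12/336 ≈ 0.964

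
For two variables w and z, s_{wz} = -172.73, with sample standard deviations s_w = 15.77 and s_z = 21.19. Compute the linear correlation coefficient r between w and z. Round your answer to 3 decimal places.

r = Cov(w,z) / (s_w · s_z) = -172.73 / (15.77 × 21.19)
  = -172.73 / 334.1663 ≈ -0.517

-0.517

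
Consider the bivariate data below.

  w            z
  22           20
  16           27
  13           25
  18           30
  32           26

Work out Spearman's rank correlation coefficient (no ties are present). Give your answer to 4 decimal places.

Rank w: 4, 2, 1, 3, 5
Rank z: 1, 4, 2, 5, 3
d = rank(w) − rank(z): 3, -2, -1, -2, 2; Σd² = 22
ρ = 1 − 6Σd² / [n(n²−1)] = 1 − 6×22 / (5×24) = 1 − 132/120 ≈ -0.1000

-0.1000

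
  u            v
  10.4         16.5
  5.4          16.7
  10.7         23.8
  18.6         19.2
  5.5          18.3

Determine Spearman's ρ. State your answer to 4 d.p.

0.6000

Rank u: 3, 1, 4, 5, 2
Rank v: 1, 2, 5, 4, 3
d = rank(u) − rank(v): 2, -1, -1, 1, -1; Σd² = 8
ρ = 1 − 6Σd² / [n(n²−1)] = 1 − 6×8 / (5×24) = 1 − 48/120 ≈ 0.6000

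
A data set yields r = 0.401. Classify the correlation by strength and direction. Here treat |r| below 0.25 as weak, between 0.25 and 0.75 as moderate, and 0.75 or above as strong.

r = 0.401 > 0 so the relationship is positive.
|r| = 0.401, which falls in the moderate range.

moderate positive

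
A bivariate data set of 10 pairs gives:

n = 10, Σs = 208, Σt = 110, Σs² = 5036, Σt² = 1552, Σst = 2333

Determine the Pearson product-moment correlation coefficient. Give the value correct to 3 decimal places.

r = (nΣst − ΣsΣt) / √[(nΣs² − (Σs)²)(nΣt² − (Σt)²)]
Numerator: 10×2333 − 208×110 = 450
Denominator: √[(50360 − 43264)(15520 − 12100)] = √[7096 × 3420] = 4926.2887
r = 450 / 4926.2887 ≈ 0.091

0.091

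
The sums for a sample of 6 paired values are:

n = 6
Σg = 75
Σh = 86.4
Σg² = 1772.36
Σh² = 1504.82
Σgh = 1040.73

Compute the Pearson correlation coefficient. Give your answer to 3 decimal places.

r = (nΣgh − ΣgΣh) / √[(nΣg² − (Σg)²)(nΣh² − (Σh)²)]
Numerator: 6×1040.73 − 75×86.4 = -235.62
Denominator: √[(10634.16 − 5625)(9028.92 − 7464.96)] = √[5009.16 × 1563.96] = 2798.9509
r = -235.62 / 2798.9509 ≈ -0.084

-0.084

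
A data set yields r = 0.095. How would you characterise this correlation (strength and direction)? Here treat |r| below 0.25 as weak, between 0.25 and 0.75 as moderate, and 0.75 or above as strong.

r = 0.095 > 0 so the relationship is positive.
|r| = 0.095, which falls in the weak range.

weak positive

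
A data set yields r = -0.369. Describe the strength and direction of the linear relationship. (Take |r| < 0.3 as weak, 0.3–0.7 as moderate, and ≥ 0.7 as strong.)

r = -0.369 < 0 so the relationship is negative.
|r| = 0.369, which falls in the moderate range.

moderate negative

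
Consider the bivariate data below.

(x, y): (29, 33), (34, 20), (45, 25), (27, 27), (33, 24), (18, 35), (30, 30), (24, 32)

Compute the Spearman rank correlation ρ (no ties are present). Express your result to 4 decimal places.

-0.8095

Rank x: 4, 7, 8, 3, 6, 1, 5, 2
Rank y: 7, 1, 3, 4, 2, 8, 5, 6
d = rank(x) − rank(y): -3, 6, 5, -1, 4, -7, 0, -4; Σd² = 152
ρ = 1 − 6Σd² / [n(n²−1)] = 1 − 6×152 / (8×63) = 1 − 912/504 ≈ -0.8095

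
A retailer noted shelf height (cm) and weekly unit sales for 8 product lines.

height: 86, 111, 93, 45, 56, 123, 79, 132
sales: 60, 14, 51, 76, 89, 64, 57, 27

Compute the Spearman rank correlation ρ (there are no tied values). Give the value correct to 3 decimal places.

-0.667

Rank height: 4, 6, 5, 1, 2, 7, 3, 8
Rank sales: 5, 1, 3, 7, 8, 6, 4, 2
d = rank(height) − rank(sales): -1, 5, 2, -6, -6, 1, -1, 6; Σd² = 140
ρ = 1 − 6Σd² / [n(n²−1)] = 1 − 6×140 / (8×63) = 1 − 840/504 ≈ -0.667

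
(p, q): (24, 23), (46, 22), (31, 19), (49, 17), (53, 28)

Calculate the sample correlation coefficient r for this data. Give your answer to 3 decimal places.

0.213

n = 5, Σp = 203, Σq = 109, Σp² = 8863, Σq² = 2447, Σpq = 4470
nΣpq − ΣpΣq = 22350 − 22127 = 223
nΣp² − (Σp)² = 44315 − 41209 = 3106; nΣq² − (Σq)² = 12235 − 11881 = 354
r = 223 / √(3106 × 354) = 223 / 1048.5819 ≈ 0.213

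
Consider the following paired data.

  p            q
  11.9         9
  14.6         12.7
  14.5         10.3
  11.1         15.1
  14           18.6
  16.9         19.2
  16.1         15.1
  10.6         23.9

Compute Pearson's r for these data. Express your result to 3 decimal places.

-0.102

n = 8, Σp = 109.7, Σq = 123.9, Σp² = 1541.41, Σq² = 2090.21, Σpq = 1690.81
nΣpq − ΣpΣq = 13526.48 − 13591.83 = -65.35
nΣp² − (Σp)² = 12331.28 − 12034.09 = 297.19; nΣq² − (Σq)² = 16721.68 − 15351.21 = 1370.47
r = -65.35 / √(297.19 × 1370.47) = -65.35 / 638.1927 ≈ -0.102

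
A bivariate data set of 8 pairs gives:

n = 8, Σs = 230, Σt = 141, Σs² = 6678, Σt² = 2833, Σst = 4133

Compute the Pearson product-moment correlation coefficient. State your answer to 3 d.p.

r = (nΣst − ΣsΣt) / √[(nΣs² − (Σs)²)(nΣt² − (Σt)²)]
Numerator: 8×4133 − 230×141 = 634
Denominator: √[(53424 − 52900)(22664 − 19881)] = √[524 × 2783] = 1207.5976
r = 634 / 1207.5976 ≈ 0.525

0.525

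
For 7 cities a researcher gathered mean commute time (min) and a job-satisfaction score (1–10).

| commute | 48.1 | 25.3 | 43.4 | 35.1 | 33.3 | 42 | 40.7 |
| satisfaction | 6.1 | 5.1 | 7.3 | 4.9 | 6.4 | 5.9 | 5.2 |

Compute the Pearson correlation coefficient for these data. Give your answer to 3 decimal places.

0.477

n = 7, Σx = 267.9, Σy = 40.9, Σx² = 10598.65, Σy² = 243.33, Σxy = 1583.81
nΣxy − ΣxΣy = 11086.67 − 10957.11 = 129.56
nΣx² − (Σx)² = 74190.55 − 71770.41 = 2420.14; nΣy² − (Σy)² = 1703.31 − 1672.81 = 30.5
r = 129.56 / √(2420.14 × 30.5) = 129.56 / 271.6878 ≈ 0.477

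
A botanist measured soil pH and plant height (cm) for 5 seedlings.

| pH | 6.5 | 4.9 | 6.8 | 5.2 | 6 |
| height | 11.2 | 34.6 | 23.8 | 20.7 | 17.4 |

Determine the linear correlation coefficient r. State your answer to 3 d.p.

n = 5, Σx = 29.4, Σy = 107.7, Σx² = 175.54, Σy² = 2620.29, Σxy = 616.22
nΣxy − ΣxΣy = 3081.1 − 3166.38 = -85.28
nΣx² − (Σx)² = 877.7 − 864.36 = 13.34; nΣy² − (Σy)² = 13101.45 − 11599.29 = 1502.16
r = -85.28 / √(13.34 × 1502.16) = -85.28 / 141.5585 ≈ -0.602

-0.602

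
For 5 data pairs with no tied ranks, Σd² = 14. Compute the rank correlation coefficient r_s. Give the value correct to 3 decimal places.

ρ = 1 − 6Σd² / [n(n²−1)] = 1 − 6×14 / (5×24)
  = 1 − 84/120 = 1 − 0.7000 ≈ 0.300

0.300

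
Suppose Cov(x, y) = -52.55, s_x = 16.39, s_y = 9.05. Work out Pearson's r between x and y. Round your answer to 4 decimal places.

r = Cov(x,y) / (s_x · s_y) = -52.55 / (16.39 × 9.05)
  = -52.55 / 148.3295 ≈ -0.3543

-0.3543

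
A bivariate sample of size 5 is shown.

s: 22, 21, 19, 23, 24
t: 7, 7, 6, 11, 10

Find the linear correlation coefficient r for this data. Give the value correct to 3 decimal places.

n = 5, Σs = 109, Σt = 41, Σs² = 2391, Σt² = 355, Σst = 908
nΣst − ΣsΣt = 4540 − 4469 = 71
nΣs² − (Σs)² = 11955 − 11881 = 74; nΣt² − (Σt)² = 1775 − 1681 = 94
r = 71 / √(74 × 94) = 71 / 83.4026 ≈ 0.851

0.851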